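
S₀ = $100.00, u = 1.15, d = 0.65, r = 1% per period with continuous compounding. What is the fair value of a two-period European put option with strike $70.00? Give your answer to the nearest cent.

$2.13

Risk-neutral probability p = (e^0.01 − 0.65)/(1.15 − 0.65) = 0.3601/0.5000 = 0.7201
Terminal stock prices: S_uu = 132.2, S_ud = 74.75, S_dd = 42.25
Terminal payoffs (K − S): max(-62.25, 0) = 0, max(-4.75, 0) = 0, max(27.75, 0) = 27.75
Node u (S = 115): V_u = e^(−0.01)·[0.7201·0.0000 + 0.2799·0.0000] = 0.0000
Node d (S = 65): V_d = e^(−0.01)·[0.7201·0.0000 + 0.2799·27.7500] = 7.6899
Node 0 (S = 100): V_0 = e^(−0.01)·[0.7201·0.0000 + 0.2799·7.6899] = 2.1310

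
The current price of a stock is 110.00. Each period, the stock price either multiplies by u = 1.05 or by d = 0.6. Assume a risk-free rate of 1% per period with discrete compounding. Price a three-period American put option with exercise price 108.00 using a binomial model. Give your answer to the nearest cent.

Risk-neutral probability p = (1 + 0.01 − 0.6)/(1.05 − 0.6) = 0.4100/0.4500 = 0.9111
Terminal stock prices: S_uuu = 127.3, S_uud = 72.77, S_udd = 41.58, S_ddd = 23.76
Terminal payoffs (K − S): max(-19.34, 0) = 0, max(35.23, 0) = 35.23, max(66.42, 0) = 66.42, max(84.24, 0) = 84.24
Node uu (S = 121.3): continuation = 1/1.01·[0.9111·0.0000 + 0.0889·35.2350] = 3.1010; exercise value = 0.0000 ≤ continuation, so V_uu = 3.1010
Node ud (S = 69.3): continuation = 1/1.01·[0.9111·35.2350 + 0.0889·66.4200] = 37.6307; exercise value = 38.7000 > continuation, so V_ud = 38.7000 (exercise)
Node dd (S = 39.6): continuation = 1/1.01·[0.9111·66.4200 + 0.0889·84.2400] = 67.3307; exercise value = 68.4000 > continuation, so V_dd = 68.4000 (exercise)
Node u (S = 115.5): continuation = 1/1.01·[0.9111·3.1010 + 0.0889·38.7000] = 6.2033; exercise value = 0.0000 ≤ continuation, so V_u = 6.2033
Node d (S = 66): continuation = 1/1.01·[0.9111·38.7000 + 0.0889·68.4000] = 40.9307; exercise value = 42.0000 > continuation, so V_d = 42.0000 (exercise)
Node 0 (S = 110): continuation = 1/1.01·[0.9111·6.2033 + 0.0889·42.0000] = 9.2923; exercise value = 0.0000 ≤ continuation, so V_0 = 9.2923

9.29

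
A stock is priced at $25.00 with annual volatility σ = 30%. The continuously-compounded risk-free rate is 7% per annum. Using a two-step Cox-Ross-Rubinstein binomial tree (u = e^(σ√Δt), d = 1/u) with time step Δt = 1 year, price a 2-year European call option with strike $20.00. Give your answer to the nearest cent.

CRR parameters: u = e^(σ√Δt) = e^(0.3·√1) = 1.3499, d = 1/u = 0.7408
Per-period rate: rΔt = 0.07·1 = 0.07, so R = e^0.07 = 1.0725
Risk-neutral probability p = (e^0.07 − 0.7408)/(1.3499 − 0.7408) = 0.3317/0.6090 = 0.5446
Terminal stock prices: S_uu = 45.55, S_ud = 25, S_dd = 13.72
Terminal payoffs (S − K): max(25.55, 0) = 25.55, max(5, 0) = 5, max(-6.28, 0) = 0
Node u (S = 33.75): V_u = e^(−0.07)·[0.5446·25.5530 + 0.4554·5.0000] = 15.0986
Node d (S = 18.52): V_d = e^(−0.07)·[0.5446·5.0000 + 0.4554·0.0000] = 2.5390
Node 0 (S = 25): V_0 = e^(−0.07)·[0.5446·15.0986 + 0.4554·2.5390] = 8.7450

$8.74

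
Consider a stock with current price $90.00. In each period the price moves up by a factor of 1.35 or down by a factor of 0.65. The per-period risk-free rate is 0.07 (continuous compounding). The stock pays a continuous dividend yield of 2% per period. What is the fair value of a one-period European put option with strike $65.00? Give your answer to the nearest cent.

Per-period risk-free factor R = e^0.07 = 1.0725; dividend-adjusted growth = e^(0.07−0.02) = 1.0513.
Risk-neutral probability p = (1.0513 − 0.65)/(1.35 − 0.65) = 0.4013/0.7000 = 0.5732
Terminal stock prices: S_u = 121.5, S_d = 58.5
Terminal payoffs (K − S): max(-56.5, 0) = 0, max(6.5, 0) = 6.5
Node 0 (S = 90): V_0 = e^(−0.07)·[0.5732·0.0000 + 0.4268·6.5000] = 2.5864

$2.59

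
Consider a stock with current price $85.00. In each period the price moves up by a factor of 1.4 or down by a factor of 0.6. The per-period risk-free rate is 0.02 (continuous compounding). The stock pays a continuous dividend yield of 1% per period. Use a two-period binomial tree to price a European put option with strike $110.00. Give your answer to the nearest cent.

$36.66

Per-period risk-free factor R = e^0.02 = 1.0202; dividend-adjusted growth = e^(0.02−0.01) = 1.0101.
Risk-neutral probability p = (1.0101 − 0.6)/(1.4 − 0.6) = 0.4101/0.8000 = 0.5126
Terminal stock prices: S_uu = 166.6, S_ud = 71.4, S_dd = 30.6
Terminal payoffs (K − S): max(-56.6, 0) = 0, max(38.6, 0) = 38.6, max(79.4, 0) = 79.4
Node u (S = 119): V_u = e^(−0.02)·[0.5126·0.0000 + 0.4874·38.6000] = 18.4425
Node d (S = 51): V_d = e^(−0.02)·[0.5126·38.6000 + 0.4874·79.4000] = 57.3293
Node 0 (S = 85): V_0 = e^(−0.02)·[0.5126·18.4425 + 0.4874·57.3293] = 36.6569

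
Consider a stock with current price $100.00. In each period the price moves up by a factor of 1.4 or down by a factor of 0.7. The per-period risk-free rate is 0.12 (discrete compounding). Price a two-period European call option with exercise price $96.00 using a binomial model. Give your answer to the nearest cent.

Risk-neutral probability p = (1 + 0.12 − 0.7)/(1.4 − 0.7) = 0.4200/0.7000 = 0.6000
Terminal stock prices: S_uu = 196, S_ud = 98, S_dd = 49
Terminal payoffs (S − K): max(100, 0) = 100, max(2, 0) = 2, max(-47, 0) = 0
Node u (S = 140): V_u = 1/1.12·[0.6000·100.0000 + 0.4000·2.0000] = 54.2857
Node d (S = 70): V_d = 1/1.12·[0.6000·2.0000 + 0.4000·0.0000] = 1.0714
Node 0 (S = 100): V_0 = 1/1.12·[0.6000·54.2857 + 0.4000·1.0714] = 29.4643

$29.46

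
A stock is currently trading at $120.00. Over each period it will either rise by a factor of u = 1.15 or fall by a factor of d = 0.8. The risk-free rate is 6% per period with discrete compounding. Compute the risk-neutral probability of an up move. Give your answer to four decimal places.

p = 0.7429

Risk-neutral probability p = (1 + 0.06 − 0.8)/(1.15 − 0.8) = 0.2600/0.3500 = 0.7429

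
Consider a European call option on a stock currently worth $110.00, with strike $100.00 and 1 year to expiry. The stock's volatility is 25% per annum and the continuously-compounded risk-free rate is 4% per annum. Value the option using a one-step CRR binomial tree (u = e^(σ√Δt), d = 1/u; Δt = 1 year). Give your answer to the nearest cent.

$20.55

CRR parameters: u = e^(σ√Δt) = e^(0.25·√1) = 1.2840, d = 1/u = 0.7788
Per-period rate: rΔt = 0.04·1 = 0.04, so R = e^0.04 = 1.0408
Risk-neutral probability p = (e^0.04 − 0.7788)/(1.2840 − 0.7788) = 0.2620/0.5052 = 0.5186
Terminal stock prices: S_u = 141.2, S_d = 85.67
Terminal payoffs (S − K): max(41.24, 0) = 41.24, max(-14.33, 0) = 0
Node 0 (S = 110): V_0 = e^(−0.04)·[0.5186·41.2428 + 0.4814·0.0000] = 20.5499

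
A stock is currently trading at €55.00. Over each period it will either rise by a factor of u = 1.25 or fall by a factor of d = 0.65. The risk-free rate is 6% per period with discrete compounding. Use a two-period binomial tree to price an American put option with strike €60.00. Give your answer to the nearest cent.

€10.19

Risk-neutral probability p = (1 + 0.06 − 0.65)/(1.25 − 0.65) = 0.4100/0.6000 = 0.6833
Terminal stock prices: S_uu = 85.94, S_ud = 44.69, S_dd = 23.24
Terminal payoffs (K − S): max(-25.94, 0) = 0, max(15.31, 0) = 15.31, max(36.76, 0) = 36.76
Node u (S = 68.75): continuation = 1/1.06·[0.6833·0.0000 + 0.3167·15.3125] = 4.5745; exercise value = 0.0000 ≤ continuation, so V_u = 4.5745
Node d (S = 35.75): continuation = 1/1.06·[0.6833·15.3125 + 0.3167·36.7625] = 20.8538; exercise value = 24.2500 > continuation, so V_d = 24.2500 (exercise)
Node 0 (S = 55): continuation = 1/1.06·[0.6833·4.5745 + 0.3167·24.2500] = 10.1935; exercise value = 5.0000 ≤ continuation, so V_0 = 10.1935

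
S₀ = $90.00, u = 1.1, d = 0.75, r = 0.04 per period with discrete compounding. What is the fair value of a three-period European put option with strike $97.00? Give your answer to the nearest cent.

Risk-neutral probability p = (1 + 0.04 − 0.75)/(1.1 − 0.75) = 0.2900/0.3500 = 0.8286
Terminal stock prices: S_uuu = 119.8, S_uud = 81.68, S_udd = 55.69, S_ddd = 37.97
Terminal payoffs (K − S): max(-22.79, 0) = 0, max(15.32, 0) = 15.32, max(41.31, 0) = 41.31, max(59.03, 0) = 59.03
Node uu (S = 108.9): V_uu = 1/1.04·[0.8286·0.0000 + 0.1714·15.3250] = 2.5261
Node ud (S = 74.25): V_ud = 1/1.04·[0.8286·15.3250 + 0.1714·41.3125] = 19.0192
Node dd (S = 50.62): V_dd = 1/1.04·[0.8286·41.3125 + 0.1714·59.0312] = 42.6442
Node u (S = 99): V_u = 1/1.04·[0.8286·2.5261 + 0.1714·19.0192] = 5.1476
Node d (S = 67.5): V_d = 1/1.04·[0.8286·19.0192 + 0.1714·42.6442] = 22.1820
Node 0 (S = 90): V_0 = 1/1.04·[0.8286·5.1476 + 0.1714·22.1820] = 7.7575

$7.76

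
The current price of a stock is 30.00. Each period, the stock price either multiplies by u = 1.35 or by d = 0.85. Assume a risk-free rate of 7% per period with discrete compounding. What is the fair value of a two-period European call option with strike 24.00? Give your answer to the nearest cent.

9.67

Risk-neutral probability p = (1 + 0.07 − 0.85)/(1.35 − 0.85) = 0.2200/0.5000 = 0.4400
Terminal stock prices: S_uu = 54.68, S_ud = 34.42, S_dd = 21.67
Terminal payoffs (S − K): max(30.68, 0) = 30.68, max(10.42, 0) = 10.42, max(-2.325, 0) = 0
Node u (S = 40.5): V_u = 1/1.07·[0.4400·30.6750 + 0.5600·10.4250] = 18.0701
Node d (S = 25.5): V_d = 1/1.07·[0.4400·10.4250 + 0.5600·0.0000] = 4.2869
Node 0 (S = 30): V_0 = 1/1.07·[0.4400·18.0701 + 0.5600·4.2869] = 9.6743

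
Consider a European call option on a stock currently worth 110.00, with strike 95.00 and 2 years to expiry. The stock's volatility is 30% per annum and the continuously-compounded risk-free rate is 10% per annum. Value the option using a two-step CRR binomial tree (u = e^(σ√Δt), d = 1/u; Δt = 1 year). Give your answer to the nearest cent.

CRR parameters: u = e^(σ√Δt) = e^(0.3·√1) = 1.3499, d = 1/u = 0.7408
Per-period rate: rΔt = 0.1·1 = 0.1, so R = e^0.1 = 1.1052
Risk-neutral probability p = (e^0.1 − 0.7408)/(1.3499 − 0.7408) = 0.3644/0.6090 = 0.5982
Terminal stock prices: S_uu = 200.4, S_ud = 110, S_dd = 60.37
Terminal payoffs (S − K): max(105.4, 0) = 105.4, max(15, 0) = 15, max(-34.63, 0) = 0
Node u (S = 148.5): V_u = e^(−0.1)·[0.5982·105.4331 + 0.4018·15.0000] = 62.5249
Node d (S = 81.49): V_d = e^(−0.1)·[0.5982·15.0000 + 0.4018·0.0000] = 8.1197
Node 0 (S = 110): V_0 = e^(−0.1)·[0.5982·62.5249 + 0.4018·8.1197] = 36.7971

36.80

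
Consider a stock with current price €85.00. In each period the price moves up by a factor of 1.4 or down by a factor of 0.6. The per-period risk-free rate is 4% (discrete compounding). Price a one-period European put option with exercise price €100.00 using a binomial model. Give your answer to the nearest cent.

€21.20

Risk-neutral probability p = (1 + 0.04 − 0.6)/(1.4 − 0.6) = 0.4400/0.8000 = 0.5500
Terminal stock prices: S_u = 119, S_d = 51
Terminal payoffs (K − S): max(-19, 0) = 0, max(49, 0) = 49
Node 0 (S = 85): V_0 = 1/1.04·[0.5500·0.0000 + 0.4500·49.0000] = 21.2019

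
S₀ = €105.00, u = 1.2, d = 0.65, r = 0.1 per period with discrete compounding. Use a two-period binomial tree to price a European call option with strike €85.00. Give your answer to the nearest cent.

Risk-neutral probability p = (1 + 0.1 − 0.65)/(1.2 − 0.65) = 0.4500/0.5500 = 0.8182
Terminal stock prices: S_uu = 151.2, S_ud = 81.9, S_dd = 44.36
Terminal payoffs (S − K): max(66.2, 0) = 66.2, max(-3.1, 0) = 0, max(-40.64, 0) = 0
Node u (S = 126): V_u = 1/1.1·[0.8182·66.2000 + 0.1818·0.0000] = 49.2397
Node d (S = 68.25): V_d = 1/1.1·[0.8182·0.0000 + 0.1818·0.0000] = 0.0000
Node 0 (S = 105): V_0 = 1/1.1·[0.8182·49.2397 + 0.1818·0.0000] = 36.6245

€36.62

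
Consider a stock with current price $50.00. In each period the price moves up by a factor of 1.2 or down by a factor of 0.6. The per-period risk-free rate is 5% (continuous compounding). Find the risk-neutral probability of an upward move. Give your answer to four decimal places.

Risk-neutral probability p = (e^0.05 − 0.6)/(1.2 − 0.6) = 0.4513/0.6000 = 0.7521

p = 0.7521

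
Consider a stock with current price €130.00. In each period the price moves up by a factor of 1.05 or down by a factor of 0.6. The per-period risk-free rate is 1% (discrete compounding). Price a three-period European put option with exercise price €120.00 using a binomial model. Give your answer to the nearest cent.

€8.85

Risk-neutral probability p = (1 + 0.01 − 0.6)/(1.05 − 0.6) = 0.4100/0.4500 = 0.9111
Terminal stock prices: S_uuu = 150.5, S_uud = 86, S_udd = 49.14, S_ddd = 28.08
Terminal payoffs (K − S): max(-30.49, 0) = 0, max(34, 0) = 34, max(70.86, 0) = 70.86, max(91.92, 0) = 91.92
Node uu (S = 143.3): V_uu = 1/1.01·[0.9111·0.0000 + 0.0889·34.0050] = 2.9927
Node ud (S = 81.9): V_ud = 1/1.01·[0.9111·34.0050 + 0.0889·70.8600] = 36.9119
Node dd (S = 46.8): V_dd = 1/1.01·[0.9111·70.8600 + 0.0889·91.9200] = 72.0119
Node u (S = 136.5): V_u = 1/1.01·[0.9111·2.9927 + 0.0889·36.9119] = 5.9483
Node d (S = 78): V_d = 1/1.01·[0.9111·36.9119 + 0.0889·72.0119] = 39.6355
Node 0 (S = 130): V_0 = 1/1.01·[0.9111·5.9483 + 0.0889·39.6355] = 8.8542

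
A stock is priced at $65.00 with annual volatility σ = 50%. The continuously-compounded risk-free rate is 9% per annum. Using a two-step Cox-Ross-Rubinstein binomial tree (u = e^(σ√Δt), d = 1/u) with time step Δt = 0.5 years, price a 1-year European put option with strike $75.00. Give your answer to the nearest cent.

CRR parameters: u = e^(σ√Δt) = e^(0.5·√0.5) = 1.4241, d = 1/u = 0.7022
Per-period rate: rΔt = 0.09·0.5 = 0.045, so R = e^0.045 = 1.0460
Risk-neutral probability p = (e^0.045 − 0.7022)/(1.4241 − 0.7022) = 0.3438/0.7219 = 0.4763
Terminal stock prices: S_uu = 131.8, S_ud = 65, S_dd = 32.05
Terminal payoffs (K − S): max(-56.83, 0) = 0, max(10, 0) = 10, max(42.95, 0) = 42.95
Node u (S = 92.57): V_u = e^(−0.045)·[0.4763·0.0000 + 0.5237·10.0000] = 5.0068
Node d (S = 45.64): V_d = e^(−0.045)·[0.4763·10.0000 + 0.5237·42.9505] = 26.0576
Node 0 (S = 65): V_0 = e^(−0.045)·[0.4763·5.0068 + 0.5237·26.0576] = 15.3261

$15.33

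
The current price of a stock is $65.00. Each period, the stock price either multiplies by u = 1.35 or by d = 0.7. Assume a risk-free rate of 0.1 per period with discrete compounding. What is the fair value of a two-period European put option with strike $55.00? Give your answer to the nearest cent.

$2.83

Risk-neutral probability p = (1 + 0.1 − 0.7)/(1.35 − 0.7) = 0.4000/0.6500 = 0.6154
Terminal stock prices: S_uu = 118.5, S_ud = 61.42, S_dd = 31.85
Terminal payoffs (K − S): max(-63.46, 0) = 0, max(-6.425, 0) = 0, max(23.15, 0) = 23.15
Node u (S = 87.75): V_u = 1/1.1·[0.6154·0.0000 + 0.3846·0.0000] = 0.0000
Node d (S = 45.5): V_d = 1/1.1·[0.6154·0.0000 + 0.3846·23.1500] = 8.0944
Node 0 (S = 65): V_0 = 1/1.1·[0.6154·0.0000 + 0.3846·8.0944] = 2.8302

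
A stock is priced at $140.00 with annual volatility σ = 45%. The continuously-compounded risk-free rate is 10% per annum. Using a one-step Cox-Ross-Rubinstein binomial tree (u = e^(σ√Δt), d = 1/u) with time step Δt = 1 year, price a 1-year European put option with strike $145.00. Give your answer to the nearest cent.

CRR parameters: u = e^(σ√Δt) = e^(0.45·√1) = 1.5683, d = 1/u = 0.6376
Per-period rate: rΔt = 0.1·1 = 0.1, so R = e^0.1 = 1.1052
Risk-neutral probability p = (e^0.1 − 0.6376)/(1.5683 − 0.6376) = 0.4675/0.9307 = 0.5024
Terminal stock prices: S_u = 219.6, S_d = 89.27
Terminal payoffs (K − S): max(-74.56, 0) = 0, max(55.73, 0) = 55.73
Node 0 (S = 140): V_0 = e^(−0.1)·[0.5024·0.0000 + 0.4976·55.7321] = 25.0950

$25.09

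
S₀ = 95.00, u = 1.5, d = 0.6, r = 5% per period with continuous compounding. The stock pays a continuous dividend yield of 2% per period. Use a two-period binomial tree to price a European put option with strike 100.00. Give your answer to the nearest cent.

Per-period risk-free factor R = e^0.05 = 1.0513; dividend-adjusted growth = e^(0.05−0.02) = 1.0305.
Risk-neutral probability p = (1.0305 − 0.6)/(1.5 − 0.6) = 0.4305/0.9000 = 0.4783
Terminal stock prices: S_uu = 213.8, S_ud = 85.5, S_dd = 34.2
Terminal payoffs (K − S): max(-113.8, 0) = 0, max(14.5, 0) = 14.5, max(65.8, 0) = 65.8
Node u (S = 142.5): V_u = e^(−0.05)·[0.4783·0.0000 + 0.5217·14.5000] = 7.1960
Node d (S = 57): V_d = e^(−0.05)·[0.4783·14.5000 + 0.5217·65.8000] = 39.2516
Node 0 (S = 95): V_0 = e^(−0.05)·[0.4783·7.1960 + 0.5217·39.2516] = 22.7534

22.75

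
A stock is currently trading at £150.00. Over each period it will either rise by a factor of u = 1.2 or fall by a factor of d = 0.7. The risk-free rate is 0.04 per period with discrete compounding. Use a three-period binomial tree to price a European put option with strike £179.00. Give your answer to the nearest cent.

£31.55

Risk-neutral probability p = (1 + 0.04 − 0.7)/(1.2 − 0.7) = 0.3400/0.5000 = 0.6800
Terminal stock prices: S_uuu = 259.2, S_uud = 151.2, S_udd = 88.2, S_ddd = 51.45
Terminal payoffs (K − S): max(-80.2, 0) = 0, max(27.8, 0) = 27.8, max(90.8, 0) = 90.8, max(127.6, 0) = 127.6
Node uu (S = 216): V_uu = 1/1.04·[0.6800·0.0000 + 0.3200·27.8000] = 8.5538
Node ud (S = 126): V_ud = 1/1.04·[0.6800·27.8000 + 0.3200·90.8000] = 46.1154
Node dd (S = 73.5): V_dd = 1/1.04·[0.6800·90.8000 + 0.3200·127.5500] = 98.6154
Node u (S = 180): V_u = 1/1.04·[0.6800·8.5538 + 0.3200·46.1154] = 19.7822
Node d (S = 105): V_d = 1/1.04·[0.6800·46.1154 + 0.3200·98.6154] = 60.4956
Node 0 (S = 150): V_0 = 1/1.04·[0.6800·19.7822 + 0.3200·60.4956] = 31.5486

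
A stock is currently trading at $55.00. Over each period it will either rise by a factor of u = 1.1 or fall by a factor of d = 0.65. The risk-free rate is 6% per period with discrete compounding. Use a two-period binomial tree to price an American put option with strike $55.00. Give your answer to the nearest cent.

Risk-neutral probability p = (1 + 0.06 − 0.65)/(1.1 − 0.65) = 0.4100/0.4500 = 0.9111
Terminal stock prices: S_uu = 66.55, S_ud = 39.33, S_dd = 23.24
Terminal payoffs (K − S): max(-11.55, 0) = 0, max(15.67, 0) = 15.67, max(31.76, 0) = 31.76
Node u (S = 60.5): continuation = 1/1.06·[0.9111·0.0000 + 0.0889·15.6750] = 1.3145; exercise value = 0.0000 ≤ continuation, so V_u = 1.3145
Node d (S = 35.75): continuation = 1/1.06·[0.9111·15.6750 + 0.0889·31.7625] = 16.1368; exercise value = 19.2500 > continuation, so V_d = 19.2500 (exercise)
Node 0 (S = 55): continuation = 1/1.06·[0.9111·1.3145 + 0.0889·19.2500] = 2.7441; exercise value = 0.0000 ≤ continuation, so V_0 = 2.7441

$2.74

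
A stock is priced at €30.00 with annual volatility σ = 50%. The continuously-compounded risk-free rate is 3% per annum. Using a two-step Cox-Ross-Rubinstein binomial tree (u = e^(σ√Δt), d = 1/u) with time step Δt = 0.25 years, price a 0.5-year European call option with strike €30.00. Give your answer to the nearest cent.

CRR parameters: u = e^(σ√Δt) = e^(0.5·√0.25) = 1.2840, d = 1/u = 0.7788
Per-period rate: rΔt = 0.03·0.25 = 0.0075, so R = e^0.0075 = 1.0075
Risk-neutral probability p = (e^0.0075 − 0.7788)/(1.2840 − 0.7788) = 0.2287/0.5052 = 0.4527
Terminal stock prices: S_uu = 49.46, S_ud = 30, S_dd = 18.2
Terminal payoffs (S − K): max(19.46, 0) = 19.46, max(0, 0) = 0, max(-11.8, 0) = 0
Node u (S = 38.52): V_u = e^(−0.0075)·[0.4527·19.4616 + 0.5473·0.0000] = 8.7449
Node d (S = 23.36): V_d = e^(−0.0075)·[0.4527·0.0000 + 0.5473·0.0000] = 0.0000
Node 0 (S = 30): V_0 = e^(−0.0075)·[0.4527·8.7449 + 0.5473·0.0000] = 3.9295

€3.93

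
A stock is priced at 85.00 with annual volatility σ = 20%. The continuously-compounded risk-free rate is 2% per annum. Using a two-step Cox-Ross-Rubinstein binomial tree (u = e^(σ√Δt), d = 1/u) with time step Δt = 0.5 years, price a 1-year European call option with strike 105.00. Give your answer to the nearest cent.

1.91

CRR parameters: u = e^(σ√Δt) = e^(0.2·√0.5) = 1.1519, d = 1/u = 0.8681
Per-period rate: rΔt = 0.02·0.5 = 0.01, so R = e^0.01 = 1.0101
Risk-neutral probability p = (e^0.01 − 0.8681)/(1.1519 − 0.8681) = 0.1419/0.2838 = 0.5001
Terminal stock prices: S_uu = 112.8, S_ud = 85, S_dd = 64.06
Terminal payoffs (S − K): max(7.786, 0) = 7.786, max(-20, 0) = 0, max(-40.94, 0) = 0
Node u (S = 97.91): V_u = e^(−0.01)·[0.5001·7.7862 + 0.4999·0.0000] = 3.8553
Node d (S = 73.79): V_d = e^(−0.01)·[0.5001·0.0000 + 0.4999·0.0000] = 0.0000
Node 0 (S = 85): V_0 = e^(−0.01)·[0.5001·3.8553 + 0.4999·0.0000] = 1.9089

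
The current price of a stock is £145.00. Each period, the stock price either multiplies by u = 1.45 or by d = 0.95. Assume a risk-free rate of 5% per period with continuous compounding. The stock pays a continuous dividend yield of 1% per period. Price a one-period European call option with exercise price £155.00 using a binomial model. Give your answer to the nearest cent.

£9.55

Per-period risk-free factor R = e^0.05 = 1.0513; dividend-adjusted growth = e^(0.05−0.01) = 1.0408.
Risk-neutral probability p = (1.0408 − 0.95)/(1.45 − 0.95) = 0.0908/0.5000 = 0.1816
Terminal stock prices: S_u = 210.2, S_d = 137.8
Terminal payoffs (S − K): max(55.25, 0) = 55.25, max(-17.25, 0) = 0
Node 0 (S = 145): V_0 = e^(−0.05)·[0.1816·55.2500 + 0.8184·0.0000] = 9.5452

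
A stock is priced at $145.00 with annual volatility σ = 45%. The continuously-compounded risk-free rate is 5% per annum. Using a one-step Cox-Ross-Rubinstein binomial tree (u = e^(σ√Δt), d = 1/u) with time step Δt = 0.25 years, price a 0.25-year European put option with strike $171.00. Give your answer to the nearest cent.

CRR parameters: u = e^(σ√Δt) = e^(0.45·√0.25) = 1.2523, d = 1/u = 0.7985
Per-period rate: rΔt = 0.05·0.25 = 0.0125, so R = e^0.0125 = 1.0126
Risk-neutral probability p = (e^0.0125 − 0.7985)/(1.2523 − 0.7985) = 0.2141/0.4538 = 0.4717
Terminal stock prices: S_u = 181.6, S_d = 115.8
Terminal payoffs (K − S): max(-10.59, 0) = 0, max(55.22, 0) = 55.22
Node 0 (S = 145): V_0 = e^(−0.0125)·[0.4717·0.0000 + 0.5283·55.2151] = 28.8076

$28.81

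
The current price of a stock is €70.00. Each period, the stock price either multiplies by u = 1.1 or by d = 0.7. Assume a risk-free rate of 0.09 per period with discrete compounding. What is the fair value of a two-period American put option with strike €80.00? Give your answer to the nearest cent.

€10.00

Risk-neutral probability p = (1 + 0.09 − 0.7)/(1.1 − 0.7) = 0.3900/0.4000 = 0.9750
Terminal stock prices: S_uu = 84.7, S_ud = 53.9, S_dd = 34.3
Terminal payoffs (K − S): max(-4.7, 0) = 0, max(26.1, 0) = 26.1, max(45.7, 0) = 45.7
Node u (S = 77): continuation = 1/1.09·[0.9750·0.0000 + 0.0250·26.1000] = 0.5986; exercise value = 3.0000 > continuation, so V_u = 3.0000 (exercise)
Node d (S = 49): continuation = 1/1.09·[0.9750·26.1000 + 0.0250·45.7000] = 24.3945; exercise value = 31.0000 > continuation, so V_d = 31.0000 (exercise)
Node 0 (S = 70): continuation = 1/1.09·[0.9750·3.0000 + 0.0250·31.0000] = 3.3945; exercise value = 10.0000 > continuation, so V_0 = 10.0000 (exercise)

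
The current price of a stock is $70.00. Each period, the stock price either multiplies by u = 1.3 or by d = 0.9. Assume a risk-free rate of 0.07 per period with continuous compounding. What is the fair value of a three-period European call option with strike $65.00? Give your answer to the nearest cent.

Risk-neutral probability p = (e^0.07 − 0.9)/(1.3 − 0.9) = 0.1725/0.4000 = 0.4313
Terminal stock prices: S_uuu = 153.8, S_uud = 106.5, S_udd = 73.71, S_ddd = 51.03
Terminal payoffs (S − K): max(88.79, 0) = 88.79, max(41.47, 0) = 41.47, max(8.71, 0) = 8.71, max(-13.97, 0) = 0
Node uu (S = 118.3): V_uu = e^(−0.07)·[0.4313·88.7900 + 0.5687·41.4700] = 57.6944
Node ud (S = 81.9): V_ud = e^(−0.07)·[0.4313·41.4700 + 0.5687·8.7100] = 21.2944
Node dd (S = 56.7): V_dd = e^(−0.07)·[0.4313·8.7100 + 0.5687·0.0000] = 3.5024
Node u (S = 91): V_u = e^(−0.07)·[0.4313·57.6944 + 0.5687·21.2944] = 34.4917
Node d (S = 63): V_d = e^(−0.07)·[0.4313·21.2944 + 0.5687·3.5024] = 10.4200
Node 0 (S = 70): V_0 = e^(−0.07)·[0.4313·34.4917 + 0.5687·10.4200] = 19.3951

$19.40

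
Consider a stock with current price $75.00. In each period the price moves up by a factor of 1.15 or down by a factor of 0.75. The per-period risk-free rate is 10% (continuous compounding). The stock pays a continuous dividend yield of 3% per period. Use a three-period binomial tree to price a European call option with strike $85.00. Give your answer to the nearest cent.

$11.29

Per-period risk-free factor R = e^0.1 = 1.1052; dividend-adjusted growth = e^(0.1−0.03) = 1.0725.
Risk-neutral probability p = (1.0725 − 0.75)/(1.15 − 0.75) = 0.3225/0.4000 = 0.8063
Terminal stock prices: S_uuu = 114.1, S_uud = 74.39, S_udd = 48.52, S_ddd = 31.64
Terminal payoffs (S − K): max(29.07, 0) = 29.07, max(-10.61, 0) = 0, max(-36.48, 0) = 0, max(-53.36, 0) = 0
Node uu (S = 99.19): V_uu = e^(−0.1)·[0.8063·29.0656 + 0.1937·0.0000] = 21.2046
Node ud (S = 64.69): V_ud = e^(−0.1)·[0.8063·0.0000 + 0.1937·0.0000] = 0.0000
Node dd (S = 42.19): V_dd = e^(−0.1)·[0.8063·0.0000 + 0.1937·0.0000] = 0.0000
Node u (S = 86.25): V_u = e^(−0.1)·[0.8063·21.2046 + 0.1937·0.0000] = 15.4697
Node d (S = 56.25): V_d = e^(−0.1)·[0.8063·0.0000 + 0.1937·0.0000] = 0.0000
Node 0 (S = 75): V_0 = e^(−0.1)·[0.8063·15.4697 + 0.1937·0.0000] = 11.2858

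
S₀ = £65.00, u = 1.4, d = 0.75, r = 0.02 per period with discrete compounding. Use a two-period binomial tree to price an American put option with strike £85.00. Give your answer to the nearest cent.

£24.69

Risk-neutral probability p = (1 + 0.02 − 0.75)/(1.4 − 0.75) = 0.2700/0.6500 = 0.4154
Terminal stock prices: S_uu = 127.4, S_ud = 68.25, S_dd = 36.56
Terminal payoffs (K − S): max(-42.4, 0) = 0, max(16.75, 0) = 16.75, max(48.44, 0) = 48.44
Node u (S = 91): continuation = 1/1.02·[0.4154·0.0000 + 0.5846·16.7500] = 9.6003; exercise value = 0.0000 ≤ continuation, so V_u = 9.6003
Node d (S = 48.75): continuation = 1/1.02·[0.4154·16.7500 + 0.5846·48.4375] = 34.5833; exercise value = 36.2500 > continuation, so V_d = 36.2500 (exercise)
Node 0 (S = 65): continuation = 1/1.02·[0.4154·9.6003 + 0.5846·36.2500] = 24.6864; exercise value = 20.0000 ≤ continuation, so V_0 = 24.6864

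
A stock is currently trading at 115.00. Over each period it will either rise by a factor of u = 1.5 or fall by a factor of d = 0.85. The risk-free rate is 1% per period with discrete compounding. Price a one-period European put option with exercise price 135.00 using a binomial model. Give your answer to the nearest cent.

Risk-neutral probability p = (1 + 0.01 − 0.85)/(1.5 − 0.85) = 0.1600/0.6500 = 0.2462
Terminal stock prices: S_u = 172.5, S_d = 97.75
Terminal payoffs (K − S): max(-37.5, 0) = 0, max(37.25, 0) = 37.25
Node 0 (S = 115): V_0 = 1/1.01·[0.2462·0.0000 + 0.7538·37.2500] = 27.8027

27.80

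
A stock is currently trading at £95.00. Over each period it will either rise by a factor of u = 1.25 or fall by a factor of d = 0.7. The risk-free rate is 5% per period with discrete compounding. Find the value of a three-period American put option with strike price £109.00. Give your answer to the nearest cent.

Risk-neutral probability p = (1 + 0.05 − 0.7)/(1.25 − 0.7) = 0.3500/0.5500 = 0.6364
Terminal stock prices: S_uuu = 185.5, S_uud = 103.9, S_udd = 58.19, S_ddd = 32.58
Terminal payoffs (K − S): max(-76.55, 0) = 0, max(5.094, 0) = 5.094, max(50.81, 0) = 50.81, max(76.42, 0) = 76.42
Node uu (S = 148.4): continuation = 1/1.05·[0.6364·0.0000 + 0.3636·5.0938] = 1.7641; exercise value = 0.0000 ≤ continuation, so V_uu = 1.7641
Node ud (S = 83.12): continuation = 1/1.05·[0.6364·5.0938 + 0.3636·50.8125] = 20.6845; exercise value = 25.8750 > continuation, so V_ud = 25.8750 (exercise)
Node dd (S = 46.55): continuation = 1/1.05·[0.6364·50.8125 + 0.3636·76.4150] = 57.2595; exercise value = 62.4500 > continuation, so V_dd = 62.4500 (exercise)
Node u (S = 118.8): continuation = 1/1.05·[0.6364·1.7641 + 0.3636·25.8750] = 10.0302; exercise value = 0.0000 ≤ continuation, so V_u = 10.0302
Node d (S = 66.5): continuation = 1/1.05·[0.6364·25.8750 + 0.3636·62.4500] = 37.3095; exercise value = 42.5000 > continuation, so V_d = 42.5000 (exercise)
Node 0 (S = 95): continuation = 1/1.05·[0.6364·10.0302 + 0.3636·42.5000] = 20.7975; exercise value = 14.0000 ≤ continuation, so V_0 = 20.7975

£20.80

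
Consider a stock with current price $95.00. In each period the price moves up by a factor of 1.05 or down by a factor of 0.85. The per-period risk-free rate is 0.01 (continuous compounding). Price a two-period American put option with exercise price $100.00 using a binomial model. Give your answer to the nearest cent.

Risk-neutral probability p = (e^0.01 − 0.85)/(1.05 − 0.85) = 0.1601/0.2000 = 0.8003
Terminal stock prices: S_uu = 104.7, S_ud = 84.79, S_dd = 68.64
Terminal payoffs (K − S): max(-4.737, 0) = 0, max(15.21, 0) = 15.21, max(31.36, 0) = 31.36
Node u (S = 99.75): continuation = e^(−0.01)·[0.8003·0.0000 + 0.1997·15.2125] = 3.0084; exercise value = 0.2500 ≤ continuation, so V_u = 3.0084
Node d (S = 80.75): continuation = e^(−0.01)·[0.8003·15.2125 + 0.1997·31.3625] = 18.2550; exercise value = 19.2500 > continuation, so V_d = 19.2500 (exercise)
Node 0 (S = 95): continuation = e^(−0.01)·[0.8003·3.0084 + 0.1997·19.2500] = 6.1905; exercise value = 5.0000 ≤ continuation, so V_0 = 6.1905

$6.19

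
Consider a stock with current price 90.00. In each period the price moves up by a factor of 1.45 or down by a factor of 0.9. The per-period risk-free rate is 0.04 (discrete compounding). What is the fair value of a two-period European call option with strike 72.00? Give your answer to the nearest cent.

Risk-neutral probability p = (1 + 0.04 − 0.9)/(1.45 − 0.9) = 0.1400/0.5500 = 0.2545
Terminal stock prices: S_uu = 189.2, S_ud = 117.5, S_dd = 72.9
Terminal payoffs (S − K): max(117.2, 0) = 117.2, max(45.45, 0) = 45.45, max(0.9, 0) = 0.9
Node u (S = 130.5): V_u = 1/1.04·[0.2545·117.2250 + 0.7455·45.4500] = 61.2692
Node d (S = 81): V_d = 1/1.04·[0.2545·45.4500 + 0.7455·0.9000] = 11.7692
Node 0 (S = 90): V_0 = 1/1.04·[0.2545·61.2692 + 0.7455·11.7692] = 23.4320

23.43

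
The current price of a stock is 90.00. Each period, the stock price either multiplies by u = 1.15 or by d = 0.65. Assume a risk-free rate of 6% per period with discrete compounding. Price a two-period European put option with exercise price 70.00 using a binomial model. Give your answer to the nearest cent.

Risk-neutral probability p = (1 + 0.06 − 0.65)/(1.15 − 0.65) = 0.4100/0.5000 = 0.8200
Terminal stock prices: S_uu = 119, S_ud = 67.27, S_dd = 38.03
Terminal payoffs (K − S): max(-49.02, 0) = 0, max(2.725, 0) = 2.725, max(31.97, 0) = 31.97
Node u (S = 103.5): V_u = 1/1.06·[0.8200·0.0000 + 0.1800·2.7250] = 0.4627
Node d (S = 58.5): V_d = 1/1.06·[0.8200·2.7250 + 0.1800·31.9750] = 7.5377
Node 0 (S = 90): V_0 = 1/1.06·[0.8200·0.4627 + 0.1800·7.5377] = 1.6380

1.64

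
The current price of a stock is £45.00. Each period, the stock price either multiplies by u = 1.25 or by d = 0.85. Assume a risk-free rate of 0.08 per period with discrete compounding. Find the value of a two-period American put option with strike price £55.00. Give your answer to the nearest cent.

£10.00

Risk-neutral probability p = (1 + 0.08 − 0.85)/(1.25 − 0.85) = 0.2300/0.4000 = 0.5750
Terminal stock prices: S_uu = 70.31, S_ud = 47.81, S_dd = 32.51
Terminal payoffs (K − S): max(-15.31, 0) = 0, max(7.188, 0) = 7.188, max(22.49, 0) = 22.49
Node u (S = 56.25): continuation = 1/1.08·[0.5750·0.0000 + 0.4250·7.1875] = 2.8284; exercise value = 0.0000 ≤ continuation, so V_u = 2.8284
Node d (S = 38.25): continuation = 1/1.08·[0.5750·7.1875 + 0.4250·22.4875] = 12.6759; exercise value = 16.7500 > continuation, so V_d = 16.7500 (exercise)
Node 0 (S = 45): continuation = 1/1.08·[0.5750·2.8284 + 0.4250·16.7500] = 8.0973; exercise value = 10.0000 > continuation, so V_0 = 10.0000 (exercise)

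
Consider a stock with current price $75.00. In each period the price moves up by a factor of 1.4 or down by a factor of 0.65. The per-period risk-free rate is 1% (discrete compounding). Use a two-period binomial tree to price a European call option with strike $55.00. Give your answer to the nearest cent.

Risk-neutral probability p = (1 + 0.01 − 0.65)/(1.4 − 0.65) = 0.3600/0.7500 = 0.4800
Terminal stock prices: S_uu = 147, S_ud = 68.25, S_dd = 31.69
Terminal payoffs (S − K): max(92, 0) = 92, max(13.25, 0) = 13.25, max(-23.31, 0) = 0
Node u (S = 105): V_u = 1/1.01·[0.4800·92.0000 + 0.5200·13.2500] = 50.5446
Node d (S = 48.75): V_d = 1/1.01·[0.4800·13.2500 + 0.5200·0.0000] = 6.2970
Node 0 (S = 75): V_0 = 1/1.01·[0.4800·50.5446 + 0.5200·6.2970] = 27.2632

$27.26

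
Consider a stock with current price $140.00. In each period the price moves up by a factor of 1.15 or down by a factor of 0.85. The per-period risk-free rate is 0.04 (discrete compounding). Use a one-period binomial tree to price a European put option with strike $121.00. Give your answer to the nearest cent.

Risk-neutral probability p = (1 + 0.04 − 0.85)/(1.15 − 0.85) = 0.1900/0.3000 = 0.6333
Terminal stock prices: S_u = 161, S_d = 119
Terminal payoffs (K − S): max(-40, 0) = 0, max(2, 0) = 2
Node 0 (S = 140): V_0 = 1/1.04·[0.6333·0.0000 + 0.3667·2.0000] = 0.7051

$0.71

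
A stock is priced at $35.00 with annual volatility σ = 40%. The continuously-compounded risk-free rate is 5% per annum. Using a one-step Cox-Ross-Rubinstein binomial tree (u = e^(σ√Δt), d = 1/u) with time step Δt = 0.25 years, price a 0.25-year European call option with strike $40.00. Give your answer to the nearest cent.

CRR parameters: u = e^(σ√Δt) = e^(0.4·√0.25) = 1.2214, d = 1/u = 0.8187
Per-period rate: rΔt = 0.05·0.25 = 0.0125, so R = e^0.0125 = 1.0126
Risk-neutral probability p = (e^0.0125 − 0.8187)/(1.2214 − 0.8187) = 0.1938/0.4027 = 0.4814
Terminal stock prices: S_u = 42.75, S_d = 28.66
Terminal payoffs (S − K): max(2.749, 0) = 2.749, max(-11.34, 0) = 0
Node 0 (S = 35): V_0 = e^(−0.0125)·[0.4814·2.7491 + 0.5186·0.0000] = 1.3070

$1.31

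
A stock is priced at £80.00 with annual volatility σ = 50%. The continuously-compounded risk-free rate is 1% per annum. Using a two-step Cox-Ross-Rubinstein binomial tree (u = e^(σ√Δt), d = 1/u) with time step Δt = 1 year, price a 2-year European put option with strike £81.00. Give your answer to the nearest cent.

CRR parameters: u = e^(σ√Δt) = e^(0.5·√1) = 1.6487, d = 1/u = 0.6065
Per-period rate: rΔt = 0.01·1 = 0.01, so R = e^0.01 = 1.0101
Risk-neutral probability p = (e^0.01 − 0.6065)/(1.6487 − 0.6065) = 0.4035/1.0422 = 0.3872
Terminal stock prices: S_uu = 217.5, S_ud = 80, S_dd = 29.43
Terminal payoffs (K − S): max(-136.5, 0) = 0, max(1, 0) = 1, max(51.57, 0) = 51.57
Node u (S = 131.9): V_u = e^(−0.01)·[0.3872·0.0000 + 0.6128·1.0000] = 0.6067
Node d (S = 48.52): V_d = e^(−0.01)·[0.3872·1.0000 + 0.6128·51.5696] = 31.6716
Node 0 (S = 80): V_0 = e^(−0.01)·[0.3872·0.6067 + 0.6128·31.6716] = 19.4483

£19.45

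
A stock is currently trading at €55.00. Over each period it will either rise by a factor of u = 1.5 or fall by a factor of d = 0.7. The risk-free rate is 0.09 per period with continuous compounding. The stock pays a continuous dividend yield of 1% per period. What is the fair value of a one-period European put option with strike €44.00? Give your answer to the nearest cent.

Per-period risk-free factor R = e^0.09 = 1.0942; dividend-adjusted growth = e^(0.09−0.01) = 1.0833.
Risk-neutral probability p = (1.0833 − 0.7)/(1.5 − 0.7) = 0.3833/0.8000 = 0.4791
Terminal stock prices: S_u = 82.5, S_d = 38.5
Terminal payoffs (K − S): max(-38.5, 0) = 0, max(5.5, 0) = 5.5
Node 0 (S = 55): V_0 = e^(−0.09)·[0.4791·0.0000 + 0.5209·5.5000] = 2.6183

€2.62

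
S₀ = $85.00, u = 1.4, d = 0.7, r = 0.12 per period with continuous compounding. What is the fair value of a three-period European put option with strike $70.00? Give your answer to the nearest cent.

$3.95

Risk-neutral probability p = (e^0.12 − 0.7)/(1.4 − 0.7) = 0.4275/0.7000 = 0.6107
Terminal stock prices: S_uuu = 233.2, S_uud = 116.6, S_udd = 58.31, S_ddd = 29.15
Terminal payoffs (K − S): max(-163.2, 0) = 0, max(-46.62, 0) = 0, max(11.69, 0) = 11.69, max(40.85, 0) = 40.85
Node uu (S = 166.6): V_uu = e^(−0.12)·[0.6107·0.0000 + 0.3893·0.0000] = 0.0000
Node ud (S = 83.3): V_ud = e^(−0.12)·[0.6107·0.0000 + 0.3893·11.6900] = 4.0362
Node dd (S = 41.65): V_dd = e^(−0.12)·[0.6107·11.6900 + 0.3893·40.8450] = 20.4344
Node u (S = 119): V_u = e^(−0.12)·[0.6107·0.0000 + 0.3893·4.0362] = 1.3936
Node d (S = 59.5): V_d = e^(−0.12)·[0.6107·4.0362 + 0.3893·20.4344] = 9.2416
Node 0 (S = 85): V_0 = e^(−0.12)·[0.6107·1.3936 + 0.3893·9.2416] = 3.9457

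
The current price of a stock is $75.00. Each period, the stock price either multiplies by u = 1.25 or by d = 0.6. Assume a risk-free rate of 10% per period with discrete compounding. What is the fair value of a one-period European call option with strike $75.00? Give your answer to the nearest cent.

Risk-neutral probability p = (1 + 0.1 − 0.6)/(1.25 − 0.6) = 0.5000/0.6500 = 0.7692
Terminal stock prices: S_u = 93.75, S_d = 45
Terminal payoffs (S − K): max(18.75, 0) = 18.75, max(-30, 0) = 0
Node 0 (S = 75): V_0 = 1/1.1·[0.7692·18.7500 + 0.2308·0.0000] = 13.1119

$13.11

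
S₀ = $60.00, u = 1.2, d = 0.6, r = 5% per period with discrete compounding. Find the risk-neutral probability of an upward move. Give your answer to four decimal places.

Risk-neutral probability p = (1 + 0.05 − 0.6)/(1.2 − 0.6) = 0.4500/0.6000 = 0.7500

p = 0.7500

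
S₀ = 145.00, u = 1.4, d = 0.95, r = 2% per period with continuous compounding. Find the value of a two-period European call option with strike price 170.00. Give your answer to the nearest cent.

8.45

Risk-neutral probability p = (e^0.02 − 0.95)/(1.4 − 0.95) = 0.0702/0.4500 = 0.1560
Terminal stock prices: S_uu = 284.2, S_ud = 192.8, S_dd = 130.9
Terminal payoffs (S − K): max(114.2, 0) = 114.2, max(22.85, 0) = 22.85, max(-39.14, 0) = 0
Node u (S = 203): V_u = e^(−0.02)·[0.1560·114.2000 + 0.8440·22.8500] = 36.3662
Node d (S = 137.8): V_d = e^(−0.02)·[0.1560·22.8500 + 0.8440·0.0000] = 3.4941
Node 0 (S = 145): V_0 = e^(−0.02)·[0.1560·36.3662 + 0.8440·3.4941] = 8.4515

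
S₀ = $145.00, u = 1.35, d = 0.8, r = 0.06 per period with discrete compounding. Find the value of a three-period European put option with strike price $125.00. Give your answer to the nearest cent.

$6.25

Risk-neutral probability p = (1 + 0.06 − 0.8)/(1.35 − 0.8) = 0.2600/0.5500 = 0.4727
Terminal stock prices: S_uuu = 356.8, S_uud = 211.4, S_udd = 125.3, S_ddd = 74.24
Terminal payoffs (K − S): max(-231.8, 0) = 0, max(-86.41, 0) = 0, max(-0.28, 0) = 0, max(50.76, 0) = 50.76
Node uu (S = 264.3): V_uu = 1/1.06·[0.4727·0.0000 + 0.5273·0.0000] = 0.0000
Node ud (S = 156.6): V_ud = 1/1.06·[0.4727·0.0000 + 0.5273·0.0000] = 0.0000
Node dd (S = 92.8): V_dd = 1/1.06·[0.4727·0.0000 + 0.5273·50.7600] = 25.2494
Node u (S = 195.8): V_u = 1/1.06·[0.4727·0.0000 + 0.5273·0.0000] = 0.0000
Node d (S = 116): V_d = 1/1.06·[0.4727·0.0000 + 0.5273·25.2494] = 12.5597
Node 0 (S = 145): V_0 = 1/1.06·[0.4727·0.0000 + 0.5273·12.5597] = 6.2476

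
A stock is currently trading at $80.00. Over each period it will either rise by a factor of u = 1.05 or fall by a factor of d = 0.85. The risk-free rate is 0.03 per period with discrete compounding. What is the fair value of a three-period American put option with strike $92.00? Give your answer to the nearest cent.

Risk-neutral probability p = (1 + 0.03 − 0.85)/(1.05 − 0.85) = 0.1800/0.2000 = 0.9000
Terminal stock prices: S_uuu = 92.61, S_uud = 74.97, S_udd = 60.69, S_ddd = 49.13
Terminal payoffs (K − S): max(-0.61, 0) = 0, max(17.03, 0) = 17.03, max(31.31, 0) = 31.31, max(42.87, 0) = 42.87
Node uu (S = 88.2): continuation = 1/1.03·[0.9000·0.0000 + 0.1000·17.0300] = 1.6534; exercise value = 3.8000 > continuation, so V_uu = 3.8000 (exercise)
Node ud (S = 71.4): continuation = 1/1.03·[0.9000·17.0300 + 0.1000·31.3100] = 17.9204; exercise value = 20.6000 > continuation, so V_ud = 20.6000 (exercise)
Node dd (S = 57.8): continuation = 1/1.03·[0.9000·31.3100 + 0.1000·42.8700] = 31.5204; exercise value = 34.2000 > continuation, so V_dd = 34.2000 (exercise)
Node u (S = 84): continuation = 1/1.03·[0.9000·3.8000 + 0.1000·20.6000] = 5.3204; exercise value = 8.0000 > continuation, so V_u = 8.0000 (exercise)
Node d (S = 68): continuation = 1/1.03·[0.9000·20.6000 + 0.1000·34.2000] = 21.3204; exercise value = 24.0000 > continuation, so V_d = 24.0000 (exercise)
Node 0 (S = 80): continuation = 1/1.03·[0.9000·8.0000 + 0.1000·24.0000] = 9.3204; exercise value = 12.0000 > continuation, so V_0 = 12.0000 (exercise)

$12.00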